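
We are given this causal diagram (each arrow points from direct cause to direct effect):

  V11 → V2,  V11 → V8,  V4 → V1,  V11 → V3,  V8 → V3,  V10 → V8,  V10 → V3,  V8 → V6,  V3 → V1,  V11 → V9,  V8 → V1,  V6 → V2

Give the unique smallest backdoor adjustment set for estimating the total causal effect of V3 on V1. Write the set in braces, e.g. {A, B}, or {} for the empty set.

Variables eligible for adjustment (non-descendants of V3, excluding V3 and V1): {V10, V11, V2, V4, V6, V8, V9}.
Backdoor paths from V3 to V1:
  P1: V3 <- V11 -> V8 -> V1
  P2: V3 <- V11 -> V2 <- V6 <- V8 -> V1
  P3: V3 <- V10 -> V8 -> V1
  P4: V3 <- V8 -> V1
The empty set is not sufficient: P1 (V3 <- V11 -> V8 -> V1) has no collider blocking it and no conditioned non-collider, so it is open.
Try {V8}:
  P1: blocked at chain node V8 ∈ conditioning set.
  P2: blocked at collider V2 (neither it nor any descendant is in the conditioning set).
  P3: blocked at chain node V8 ∈ conditioning set.
  P4: blocked at fork node V8 ∈ conditioning set.
{V8} contains no descendant of V3 and blocks every backdoor path.
No other singleton works — e.g. {V11} leaves P3 open — so {V8} is the unique smallest valid adjustment set.

{V8}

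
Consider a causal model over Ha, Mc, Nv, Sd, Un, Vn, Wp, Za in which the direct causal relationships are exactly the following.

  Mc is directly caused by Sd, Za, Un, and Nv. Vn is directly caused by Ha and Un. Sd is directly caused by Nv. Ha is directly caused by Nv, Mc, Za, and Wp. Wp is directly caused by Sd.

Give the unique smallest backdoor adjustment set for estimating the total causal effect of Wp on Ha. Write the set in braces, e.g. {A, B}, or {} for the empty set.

Variables eligible for adjustment (non-descendants of Wp, excluding Wp and Ha): {Mc, Nv, Sd, Un, Za}.
Backdoor paths from Wp to Ha:
  P1: Wp <- Sd <- Nv -> Mc <- Un -> Vn <- Ha
  P2: Wp <- Sd <- Nv -> Mc <- Za -> Ha
  P3: Wp <- Sd <- Nv -> Mc -> Ha
  P4: Wp <- Sd <- Nv -> Ha
  P5: Wp <- Sd -> Mc <- Un -> Vn <- Ha
  P6: Wp <- Sd -> Mc <- Za -> Ha
  P7: Wp <- Sd -> Mc <- Nv -> Ha
  P8: Wp <- Sd -> Mc -> Ha
The empty set is not sufficient: P3 (Wp <- Sd <- Nv -> Mc -> Ha) has no collider blocking it and no conditioned non-collider, so it is open.
Try {Sd}:
  P1: blocked at chain node Sd ∈ conditioning set.
  P2: blocked at chain node Sd ∈ conditioning set.
  P3: blocked at chain node Sd ∈ conditioning set.
  P4: blocked at chain node Sd ∈ conditioning set.
  P5: blocked at fork node Sd ∈ conditioning set.
  P6: blocked at fork node Sd ∈ conditioning set.
  P7: blocked at fork node Sd ∈ conditioning set.
  P8: blocked at fork node Sd ∈ conditioning set.
{Sd} contains no descendant of Wp and blocks every backdoor path.
No other singleton works — e.g. {Un} leaves P3 open — so {Sd} is the unique smallest valid adjustment set.

{Sd}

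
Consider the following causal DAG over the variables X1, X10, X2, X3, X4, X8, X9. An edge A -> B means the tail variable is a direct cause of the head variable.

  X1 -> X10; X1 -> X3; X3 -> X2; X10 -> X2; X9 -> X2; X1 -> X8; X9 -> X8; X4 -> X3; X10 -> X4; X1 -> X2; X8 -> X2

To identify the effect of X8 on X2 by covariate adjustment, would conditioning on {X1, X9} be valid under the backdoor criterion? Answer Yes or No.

Backdoor paths from X8 to X2 (paths whose first edge points into X8):
  P1: X8 <- X9 -> X2
  P2: X8 <- X1 -> X10 -> X4 -> X3 -> X2
  P3: X8 <- X1 -> X10 -> X2
  P4: X8 <- X1 -> X3 <- X4 <- X10 -> X2
  P5: X8 <- X1 -> X3 -> X2
  P6: X8 <- X1 -> X2
Condition 1 (no descendant of X8 in the set): holds — descendants of X8 are {X2}; none are in {X1, X9}.
Condition 2 (every backdoor path blocked by {X1, X9}):
  P1: blocked at fork node X9 ∈ conditioning set.
  P2: blocked at fork node X1 ∈ conditioning set.
  P3: blocked at fork node X1 ∈ conditioning set.
  P4: blocked at fork node X1 ∈ conditioning set.
  P5: blocked at fork node X1 ∈ conditioning set.
  P6: blocked at fork node X1 ∈ conditioning set.
{X1, X9} satisfies the backdoor criterion.

Yes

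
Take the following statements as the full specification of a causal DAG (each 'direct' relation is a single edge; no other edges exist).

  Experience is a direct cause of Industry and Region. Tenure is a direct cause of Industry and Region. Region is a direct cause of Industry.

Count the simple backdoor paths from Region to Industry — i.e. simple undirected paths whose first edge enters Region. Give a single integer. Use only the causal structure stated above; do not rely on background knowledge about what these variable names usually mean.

2

A backdoor path from Region to Industry is any simple undirected path whose first edge points into Region (i.e. leaves Region via a parent).
Parents of Region: {Experience, Tenure}.
Enumerating:
  P1: Region <- Experience -> Industry
  P2: Region <- Tenure -> Industry
That exhausts the simple backdoor paths. Count: 2.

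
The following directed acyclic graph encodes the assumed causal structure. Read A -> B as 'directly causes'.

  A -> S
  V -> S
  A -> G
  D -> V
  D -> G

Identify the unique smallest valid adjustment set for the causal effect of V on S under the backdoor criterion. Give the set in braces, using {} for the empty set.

Variables eligible for adjustment (non-descendants of V, excluding V and S): {A, D, G}.
Backdoor paths from V to S:
  P1: V <- D -> G <- A -> S
Each backdoor path contains an unconditioned collider, so every path is already blocked with the empty conditioning set:
  P1: blocked at collider G (neither it nor any descendant is in the conditioning set).
The empty set is therefore the unique smallest valid set.

{}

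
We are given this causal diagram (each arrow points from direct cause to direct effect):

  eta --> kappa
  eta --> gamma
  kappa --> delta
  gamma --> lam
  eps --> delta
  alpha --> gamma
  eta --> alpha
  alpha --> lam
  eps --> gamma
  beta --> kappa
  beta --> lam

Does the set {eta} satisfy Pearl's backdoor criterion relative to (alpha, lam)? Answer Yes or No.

Yes

Backdoor paths from alpha to lam (paths whose first edge points into alpha):
  P1: alpha <- eta -> kappa <- beta -> lam
  P2: alpha <- eta -> kappa -> delta <- eps -> gamma -> lam
  P3: alpha <- eta -> gamma <- eps -> delta <- kappa <- beta -> lam
  P4: alpha <- eta -> gamma -> lam
Condition 1 (no descendant of alpha in the set): holds — descendants of alpha are {gamma, lam}; none are in {eta}.
Condition 2 (every backdoor path blocked by {eta}):
  P1: blocked at fork node eta ∈ conditioning set.
  P2: blocked at fork node eta ∈ conditioning set.
  P3: blocked at fork node eta ∈ conditioning set.
  P4: blocked at fork node eta ∈ conditioning set.
{eta} satisfies the backdoor criterion.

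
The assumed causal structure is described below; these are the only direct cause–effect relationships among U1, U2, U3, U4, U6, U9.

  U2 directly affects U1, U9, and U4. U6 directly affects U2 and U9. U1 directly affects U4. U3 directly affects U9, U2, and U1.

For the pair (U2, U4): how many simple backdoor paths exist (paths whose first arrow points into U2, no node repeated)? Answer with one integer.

2

A backdoor path from U2 to U4 is any simple undirected path whose first edge points into U2 (i.e. leaves U2 via a parent).
Parents of U2: {U3, U6}.
Enumerating:
  P1: U2 <- U3 -> U1 -> U4
  P2: U2 <- U6 -> U9 <- U3 -> U1 -> U4
That exhausts the simple backdoor paths. Count: 2.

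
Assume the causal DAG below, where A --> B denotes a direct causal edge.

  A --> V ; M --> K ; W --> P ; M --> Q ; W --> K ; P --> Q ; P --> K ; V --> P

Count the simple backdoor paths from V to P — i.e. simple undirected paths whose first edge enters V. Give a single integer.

A backdoor path from V to P is any simple undirected path whose first edge points into V (i.e. leaves V via a parent).
Parents of V: {A}.
No simple path from any parent of V reaches P without revisiting V, so there are no backdoor paths.

0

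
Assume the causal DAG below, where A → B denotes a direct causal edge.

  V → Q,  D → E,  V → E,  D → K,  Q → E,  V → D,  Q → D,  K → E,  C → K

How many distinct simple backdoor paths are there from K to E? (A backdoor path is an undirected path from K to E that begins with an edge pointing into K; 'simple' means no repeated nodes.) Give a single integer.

5

A backdoor path from K to E is any simple undirected path whose first edge points into K (i.e. leaves K via a parent).
Parents of K: {C, D}.
Enumerating:
  P1: K <- D <- V -> Q -> E
  P2: K <- D <- V -> E
  P3: K <- D <- Q <- V -> E
  P4: K <- D <- Q -> E
  P5: K <- D -> E
That exhausts the simple backdoor paths. Count: 5.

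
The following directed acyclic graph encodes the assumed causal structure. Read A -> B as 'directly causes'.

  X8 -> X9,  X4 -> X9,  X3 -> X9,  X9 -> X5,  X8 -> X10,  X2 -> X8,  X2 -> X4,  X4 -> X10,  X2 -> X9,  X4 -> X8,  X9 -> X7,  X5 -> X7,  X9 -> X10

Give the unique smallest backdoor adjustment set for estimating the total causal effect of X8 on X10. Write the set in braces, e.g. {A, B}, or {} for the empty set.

{X2, X4}

Variables eligible for adjustment (non-descendants of X8, excluding X8 and X10): {X2, X3, X4}.
Backdoor paths from X8 to X10:
  P1: X8 <- X2 -> X4 -> X9 -> X10
  P2: X8 <- X2 -> X4 -> X10
  P3: X8 <- X2 -> X9 <- X4 -> X10
  P4: X8 <- X2 -> X9 -> X10
  P5: X8 <- X4 <- X2 -> X9 -> X10
  P6: X8 <- X4 -> X9 -> X10
  P7: X8 <- X4 -> X10
The empty set is not sufficient: P1 (X8 <- X2 -> X4 -> X9 -> X10) has no collider blocking it and no conditioned non-collider, so it is open.
Try {X2, X4}:
  P1: blocked at fork node X2 ∈ conditioning set.
  P2: blocked at fork node X2 ∈ conditioning set.
  P3: blocked at fork node X2 ∈ conditioning set.
  P4: blocked at fork node X2 ∈ conditioning set.
  P5: blocked at chain node X4 ∈ conditioning set.
  P6: blocked at fork node X4 ∈ conditioning set.
  P7: blocked at fork node X4 ∈ conditioning set.
{X2, X4} contains no descendant of X8 and blocks every backdoor path.
Every element of {X2, X4} is needed (dropping X2 leaves P4 open; dropping X4 leaves P6 open), so no proper subset is valid.
Among all size-2 subsets of the eligible variables, only {X2, X4} blocks every backdoor path, so it is the unique smallest valid adjustment set.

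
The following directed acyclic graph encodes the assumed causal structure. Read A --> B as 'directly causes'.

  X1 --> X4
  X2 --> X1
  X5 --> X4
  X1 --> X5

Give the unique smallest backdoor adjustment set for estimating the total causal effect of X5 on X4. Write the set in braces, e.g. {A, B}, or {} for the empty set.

Variables eligible for adjustment (non-descendants of X5, excluding X5 and X4): {X1, X2}.
Backdoor paths from X5 to X4:
  P1: X5 <- X1 -> X4
The empty set is not sufficient: P1 (X5 <- X1 -> X4) has no collider blocking it and no conditioned non-collider, so it is open.
Try {X1}:
  P1: blocked at fork node X1 ∈ conditioning set.
{X1} contains no descendant of X5 and blocks every backdoor path.
No other singleton works — e.g. {X2} leaves P1 open — so {X1} is the unique smallest valid adjustment set.

{X1}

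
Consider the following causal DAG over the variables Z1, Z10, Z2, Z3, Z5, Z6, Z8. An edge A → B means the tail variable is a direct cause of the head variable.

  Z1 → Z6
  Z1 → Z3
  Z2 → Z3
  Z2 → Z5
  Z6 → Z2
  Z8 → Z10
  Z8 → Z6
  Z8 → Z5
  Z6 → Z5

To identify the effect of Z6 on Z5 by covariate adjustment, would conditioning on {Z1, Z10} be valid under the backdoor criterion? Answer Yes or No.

No

Backdoor paths from Z6 to Z5 (paths whose first edge points into Z6):
  P1: Z6 <- Z1 -> Z3 <- Z2 -> Z5
  P2: Z6 <- Z8 -> Z5
Condition 1 (no descendant of Z6 in the set): holds — descendants of Z6 are {Z2, Z3, Z5}; none are in {Z1, Z10}.
Condition 2 (every backdoor path blocked by {Z1, Z10}):
  P1: blocked at fork node Z1 ∈ conditioning set.
  P2: open — no interior node is in the conditioning set.
{Z1, Z10} does not satisfy the backdoor criterion.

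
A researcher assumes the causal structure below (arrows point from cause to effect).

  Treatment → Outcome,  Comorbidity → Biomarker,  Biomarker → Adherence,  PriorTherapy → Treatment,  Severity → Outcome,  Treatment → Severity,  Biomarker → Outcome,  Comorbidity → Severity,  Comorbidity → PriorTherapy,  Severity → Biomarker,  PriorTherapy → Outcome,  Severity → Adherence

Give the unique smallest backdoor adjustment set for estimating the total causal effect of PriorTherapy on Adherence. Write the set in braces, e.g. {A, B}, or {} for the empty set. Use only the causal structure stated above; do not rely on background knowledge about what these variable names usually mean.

Variables eligible for adjustment (non-descendants of PriorTherapy, excluding PriorTherapy and Adherence): {Comorbidity}.
Backdoor paths from PriorTherapy to Adherence:
  P1: PriorTherapy <- Comorbidity -> Severity <- Treatment -> Outcome <- Biomarker -> Adherence
  P2: PriorTherapy <- Comorbidity -> Severity -> Biomarker -> Adherence
  P3: PriorTherapy <- Comorbidity -> Severity -> Adherence
  P4: PriorTherapy <- Comorbidity -> Severity -> Outcome <- Biomarker -> Adherence
  P5: PriorTherapy <- Comorbidity -> Biomarker <- Severity -> Adherence
  P6: PriorTherapy <- Comorbidity -> Biomarker -> Adherence
  P7: PriorTherapy <- Comorbidity -> Biomarker -> Outcome <- Treatment -> Severity -> Adherence
  P8: PriorTherapy <- Comorbidity -> Biomarker -> Outcome <- Severity -> Adherence
The empty set is not sufficient: P2 (PriorTherapy <- Comorbidity -> Severity -> Biomarker -> Adherence) has no collider blocking it and no conditioned non-collider, so it is open.
Try {Comorbidity}:
  P1: blocked at fork node Comorbidity ∈ conditioning set.
  P2: blocked at fork node Comorbidity ∈ conditioning set.
  P3: blocked at fork node Comorbidity ∈ conditioning set.
  P4: blocked at fork node Comorbidity ∈ conditioning set.
  P5: blocked at fork node Comorbidity ∈ conditioning set.
  P6: blocked at fork node Comorbidity ∈ conditioning set.
  P7: blocked at fork node Comorbidity ∈ conditioning set.
  P8: blocked at fork node Comorbidity ∈ conditioning set.
{Comorbidity} contains no descendant of PriorTherapy and blocks every backdoor path.
{Comorbidity} is the unique smallest valid adjustment set.

{Comorbidity}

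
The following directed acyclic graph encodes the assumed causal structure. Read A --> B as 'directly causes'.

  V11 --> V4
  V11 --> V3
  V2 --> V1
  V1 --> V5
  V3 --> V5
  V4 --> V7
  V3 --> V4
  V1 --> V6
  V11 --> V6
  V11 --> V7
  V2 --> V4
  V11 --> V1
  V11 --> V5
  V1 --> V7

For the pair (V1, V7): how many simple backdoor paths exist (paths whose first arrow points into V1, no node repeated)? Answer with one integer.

A backdoor path from V1 to V7 is any simple undirected path whose first edge points into V1 (i.e. leaves V1 via a parent).
Parents of V1: {V11, V2}.
Enumerating:
  P1: V1 <- V11 -> V3 -> V4 -> V7
  P2: V1 <- V11 -> V5 <- V3 -> V4 -> V7
  P3: V1 <- V11 -> V4 -> V7
  P4: V1 <- V11 -> V7
  P5: V1 <- V2 -> V4 <- V11 -> V7
  P6: V1 <- V2 -> V4 <- V3 <- V11 -> V7
  P7: V1 <- V2 -> V4 <- V3 -> V5 <- V11 -> V7
  P8: V1 <- V2 -> V4 -> V7
That exhausts the simple backdoor paths. Count: 8.

8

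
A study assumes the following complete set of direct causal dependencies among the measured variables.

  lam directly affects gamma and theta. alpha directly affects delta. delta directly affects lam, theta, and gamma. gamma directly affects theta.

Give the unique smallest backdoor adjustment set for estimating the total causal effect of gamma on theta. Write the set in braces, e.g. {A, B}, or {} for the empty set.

{delta, lam}

Variables eligible for adjustment (non-descendants of gamma, excluding gamma and theta): {alpha, delta, lam}.
Backdoor paths from gamma to theta:
  P1: gamma <- delta -> lam -> theta
  P2: gamma <- delta -> theta
  P3: gamma <- lam <- delta -> theta
  P4: gamma <- lam -> theta
The empty set is not sufficient: P1 (gamma <- delta -> lam -> theta) has no collider blocking it and no conditioned non-collider, so it is open.
Try {delta, lam}:
  P1: blocked at fork node delta ∈ conditioning set.
  P2: blocked at fork node delta ∈ conditioning set.
  P3: blocked at chain node lam ∈ conditioning set.
  P4: blocked at fork node lam ∈ conditioning set.
{delta, lam} contains no descendant of gamma and blocks every backdoor path.
Every element of {delta, lam} is needed (dropping delta leaves P2 open; dropping lam leaves P4 open), so no proper subset is valid.
Among all size-2 subsets of the eligible variables, only {delta, lam} blocks every backdoor path, so it is the unique smallest valid adjustment set.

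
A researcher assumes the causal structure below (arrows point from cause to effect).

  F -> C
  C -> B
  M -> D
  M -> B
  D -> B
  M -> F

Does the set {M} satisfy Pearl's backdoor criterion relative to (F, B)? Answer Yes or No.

Backdoor paths from F to B (paths whose first edge points into F):
  P1: F <- M -> D -> B
  P2: F <- M -> B
Condition 1 (no descendant of F in the set): holds — descendants of F are {B, C}; none are in {M}.
Condition 2 (every backdoor path blocked by {M}):
  P1: blocked at fork node M ∈ conditioning set.
  P2: blocked at fork node M ∈ conditioning set.
{M} satisfies the backdoor criterion.

Yes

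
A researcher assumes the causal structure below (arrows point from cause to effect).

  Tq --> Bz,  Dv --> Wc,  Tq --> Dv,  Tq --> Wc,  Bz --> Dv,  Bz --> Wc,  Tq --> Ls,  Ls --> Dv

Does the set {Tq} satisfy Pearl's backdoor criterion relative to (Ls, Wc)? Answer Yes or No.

Backdoor paths from Ls to Wc (paths whose first edge points into Ls):
  P1: Ls <- Tq -> Bz -> Dv -> Wc
  P2: Ls <- Tq -> Bz -> Wc
  P3: Ls <- Tq -> Dv <- Bz -> Wc
  P4: Ls <- Tq -> Dv -> Wc
  P5: Ls <- Tq -> Wc
Condition 1 (no descendant of Ls in the set): holds — descendants of Ls are {Dv, Wc}; none are in {Tq}.
Condition 2 (every backdoor path blocked by {Tq}):
  P1: blocked at fork node Tq ∈ conditioning set.
  P2: blocked at fork node Tq ∈ conditioning set.
  P3: blocked at fork node Tq ∈ conditioning set.
  P4: blocked at fork node Tq ∈ conditioning set.
  P5: blocked at fork node Tq ∈ conditioning set.
{Tq} satisfies the backdoor criterion.

Yes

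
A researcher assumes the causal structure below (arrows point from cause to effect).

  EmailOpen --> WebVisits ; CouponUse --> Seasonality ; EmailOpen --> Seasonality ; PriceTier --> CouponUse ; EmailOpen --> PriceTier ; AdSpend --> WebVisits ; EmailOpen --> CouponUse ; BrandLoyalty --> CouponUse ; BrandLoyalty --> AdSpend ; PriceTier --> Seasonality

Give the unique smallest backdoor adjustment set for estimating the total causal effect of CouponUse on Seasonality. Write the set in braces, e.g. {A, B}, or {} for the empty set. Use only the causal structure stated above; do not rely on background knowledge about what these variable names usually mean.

{EmailOpen, PriceTier}

Variables eligible for adjustment (non-descendants of CouponUse, excluding CouponUse and Seasonality): {AdSpend, BrandLoyalty, EmailOpen, PriceTier, WebVisits}.
Backdoor paths from CouponUse to Seasonality:
  P1: CouponUse <- EmailOpen -> PriceTier -> Seasonality
  P2: CouponUse <- EmailOpen -> Seasonality
  P3: CouponUse <- BrandLoyalty -> AdSpend -> WebVisits <- EmailOpen -> PriceTier -> Seasonality
  P4: CouponUse <- BrandLoyalty -> AdSpend -> WebVisits <- EmailOpen -> Seasonality
  P5: CouponUse <- PriceTier <- EmailOpen -> Seasonality
  P6: CouponUse <- PriceTier -> Seasonality
The empty set is not sufficient: P1 (CouponUse <- EmailOpen -> PriceTier -> Seasonality) has no collider blocking it and no conditioned non-collider, so it is open.
Try {EmailOpen, PriceTier}:
  P1: blocked at fork node EmailOpen ∈ conditioning set.
  P2: blocked at fork node EmailOpen ∈ conditioning set.
  P3: blocked at collider WebVisits (neither it nor any descendant is in the conditioning set).
  P4: blocked at collider WebVisits (neither it nor any descendant is in the conditioning set).
  P5: blocked at chain node PriceTier ∈ conditioning set.
  P6: blocked at fork node PriceTier ∈ conditioning set.
{EmailOpen, PriceTier} contains no descendant of CouponUse and blocks every backdoor path.
Every element of {EmailOpen, PriceTier} is needed (dropping EmailOpen leaves P2 open; dropping PriceTier leaves P6 open), so no proper subset is valid.
Among all size-2 subsets of the eligible variables, only {EmailOpen, PriceTier} blocks every backdoor path, so it is the unique smallest valid adjustment set.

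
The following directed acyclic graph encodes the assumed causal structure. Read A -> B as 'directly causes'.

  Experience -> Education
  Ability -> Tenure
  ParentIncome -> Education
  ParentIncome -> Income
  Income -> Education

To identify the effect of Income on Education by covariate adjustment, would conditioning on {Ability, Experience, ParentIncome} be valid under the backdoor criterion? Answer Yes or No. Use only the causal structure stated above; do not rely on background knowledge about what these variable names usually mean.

Yes

Backdoor paths from Income to Education (paths whose first edge points into Income):
  P1: Income <- ParentIncome -> Education
Condition 1 (no descendant of Income in the set): holds — descendants of Income are {Education}; none are in {Ability, Experience, ParentIncome}.
Condition 2 (every backdoor path blocked by {Ability, Experience, ParentIncome}):
  P1: blocked at fork node ParentIncome ∈ conditioning set.
{Ability, Experience, ParentIncome} satisfies the backdoor criterion.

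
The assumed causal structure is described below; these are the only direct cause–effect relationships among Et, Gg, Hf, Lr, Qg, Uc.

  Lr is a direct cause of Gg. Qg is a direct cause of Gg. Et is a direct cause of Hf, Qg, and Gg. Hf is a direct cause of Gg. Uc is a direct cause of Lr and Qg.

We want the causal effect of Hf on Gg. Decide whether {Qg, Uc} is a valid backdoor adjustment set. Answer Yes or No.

No

Backdoor paths from Hf to Gg (paths whose first edge points into Hf):
  P1: Hf <- Et -> Qg <- Uc -> Lr -> Gg
  P2: Hf <- Et -> Qg -> Gg
  P3: Hf <- Et -> Gg
Condition 1 (no descendant of Hf in the set): holds — descendants of Hf are {Gg}; none are in {Qg, Uc}.
Condition 2 (every backdoor path blocked by {Qg, Uc}):
  P1: blocked at fork node Uc ∈ conditioning set.
  P2: blocked at chain node Qg ∈ conditioning set.
  P3: open — no interior node is in the conditioning set.
{Qg, Uc} does not satisfy the backdoor criterion.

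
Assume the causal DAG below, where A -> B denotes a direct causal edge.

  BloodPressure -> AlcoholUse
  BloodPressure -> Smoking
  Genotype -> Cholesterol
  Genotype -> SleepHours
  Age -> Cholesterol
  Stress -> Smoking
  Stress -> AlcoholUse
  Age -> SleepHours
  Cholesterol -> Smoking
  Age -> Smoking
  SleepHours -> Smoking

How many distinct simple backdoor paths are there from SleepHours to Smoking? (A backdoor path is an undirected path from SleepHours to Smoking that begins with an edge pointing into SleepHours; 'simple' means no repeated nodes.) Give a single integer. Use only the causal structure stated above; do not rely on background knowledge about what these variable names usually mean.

4

A backdoor path from SleepHours to Smoking is any simple undirected path whose first edge points into SleepHours (i.e. leaves SleepHours via a parent).
Parents of SleepHours: {Age, Genotype}.
Enumerating:
  P1: SleepHours <- Age -> Cholesterol -> Smoking
  P2: SleepHours <- Age -> Smoking
  P3: SleepHours <- Genotype -> Cholesterol <- Age -> Smoking
  P4: SleepHours <- Genotype -> Cholesterol -> Smoking
That exhausts the simple backdoor paths. Count: 4.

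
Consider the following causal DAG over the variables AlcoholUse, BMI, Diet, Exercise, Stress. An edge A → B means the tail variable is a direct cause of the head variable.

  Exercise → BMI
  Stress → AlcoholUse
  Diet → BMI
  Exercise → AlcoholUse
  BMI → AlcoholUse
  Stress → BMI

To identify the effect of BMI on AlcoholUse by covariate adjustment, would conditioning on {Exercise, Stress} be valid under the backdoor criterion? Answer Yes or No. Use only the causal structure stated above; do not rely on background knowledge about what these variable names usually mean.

Yes

Backdoor paths from BMI to AlcoholUse (paths whose first edge points into BMI):
  P1: BMI <- Exercise -> AlcoholUse
  P2: BMI <- Stress -> AlcoholUse
Condition 1 (no descendant of BMI in the set): holds — descendants of BMI are {AlcoholUse}; none are in {Exercise, Stress}.
Condition 2 (every backdoor path blocked by {Exercise, Stress}):
  P1: blocked at fork node Exercise ∈ conditioning set.
  P2: blocked at fork node Stress ∈ conditioning set.
{Exercise, Stress} satisfies the backdoor criterion.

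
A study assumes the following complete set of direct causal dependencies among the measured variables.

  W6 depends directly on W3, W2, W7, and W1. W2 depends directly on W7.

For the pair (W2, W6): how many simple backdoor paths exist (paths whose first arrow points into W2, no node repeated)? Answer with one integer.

A backdoor path from W2 to W6 is any simple undirected path whose first edge points into W2 (i.e. leaves W2 via a parent).
Parents of W2: {W7}.
Enumerating:
  P1: W2 <- W7 -> W6
That exhausts the simple backdoor paths. Count: 1.

1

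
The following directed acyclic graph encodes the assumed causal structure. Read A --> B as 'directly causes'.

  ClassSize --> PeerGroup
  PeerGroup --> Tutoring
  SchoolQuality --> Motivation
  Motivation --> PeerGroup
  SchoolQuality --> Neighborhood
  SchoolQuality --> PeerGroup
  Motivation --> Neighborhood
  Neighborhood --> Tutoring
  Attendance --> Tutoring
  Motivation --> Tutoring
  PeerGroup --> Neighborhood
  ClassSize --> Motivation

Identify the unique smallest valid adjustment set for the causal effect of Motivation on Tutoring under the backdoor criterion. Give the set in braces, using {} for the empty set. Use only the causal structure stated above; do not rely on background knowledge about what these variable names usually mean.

{ClassSize, SchoolQuality}

Variables eligible for adjustment (non-descendants of Motivation, excluding Motivation and Tutoring): {Attendance, ClassSize, SchoolQuality}.
Backdoor paths from Motivation to Tutoring:
  P1: Motivation <- ClassSize -> PeerGroup <- SchoolQuality -> Neighborhood -> Tutoring
  P2: Motivation <- ClassSize -> PeerGroup -> Neighborhood -> Tutoring
  P3: Motivation <- ClassSize -> PeerGroup -> Tutoring
  P4: Motivation <- SchoolQuality -> PeerGroup -> Neighborhood -> Tutoring
  P5: Motivation <- SchoolQuality -> PeerGroup -> Tutoring
  P6: Motivation <- SchoolQuality -> Neighborhood <- PeerGroup -> Tutoring
  P7: Motivation <- SchoolQuality -> Neighborhood -> Tutoring
The empty set is not sufficient: P2 (Motivation <- ClassSize -> PeerGroup -> Neighborhood -> Tutoring) has no collider blocking it and no conditioned non-collider, so it is open.
Try {ClassSize, SchoolQuality}:
  P1: blocked at fork node ClassSize ∈ conditioning set.
  P2: blocked at fork node ClassSize ∈ conditioning set.
  P3: blocked at fork node ClassSize ∈ conditioning set.
  P4: blocked at fork node SchoolQuality ∈ conditioning set.
  P5: blocked at fork node SchoolQuality ∈ conditioning set.
  P6: blocked at fork node SchoolQuality ∈ conditioning set.
  P7: blocked at fork node SchoolQuality ∈ conditioning set.
{ClassSize, SchoolQuality} contains no descendant of Motivation and blocks every backdoor path.
Every element of {ClassSize, SchoolQuality} is needed (dropping ClassSize leaves P2 open; dropping SchoolQuality leaves P4 open), so no proper subset is valid.
Among all size-2 subsets of the eligible variables, only {ClassSize, SchoolQuality} blocks every backdoor path, so it is the unique smallest valid adjustment set.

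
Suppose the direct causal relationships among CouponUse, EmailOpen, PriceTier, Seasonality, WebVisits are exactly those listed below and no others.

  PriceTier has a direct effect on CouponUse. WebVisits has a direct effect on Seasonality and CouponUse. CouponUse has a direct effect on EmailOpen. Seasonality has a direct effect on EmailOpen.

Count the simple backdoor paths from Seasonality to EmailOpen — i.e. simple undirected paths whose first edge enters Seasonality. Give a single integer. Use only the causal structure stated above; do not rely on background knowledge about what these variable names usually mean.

A backdoor path from Seasonality to EmailOpen is any simple undirected path whose first edge points into Seasonality (i.e. leaves Seasonality via a parent).
Parents of Seasonality: {WebVisits}.
Enumerating:
  P1: Seasonality <- WebVisits -> CouponUse -> EmailOpen
That exhausts the simple backdoor paths. Count: 1.

1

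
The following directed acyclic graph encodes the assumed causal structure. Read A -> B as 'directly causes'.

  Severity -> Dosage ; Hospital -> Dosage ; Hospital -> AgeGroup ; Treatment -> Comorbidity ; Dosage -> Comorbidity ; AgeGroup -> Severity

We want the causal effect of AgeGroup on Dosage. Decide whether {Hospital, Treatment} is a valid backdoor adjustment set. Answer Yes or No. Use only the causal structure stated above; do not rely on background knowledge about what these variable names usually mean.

Backdoor paths from AgeGroup to Dosage (paths whose first edge points into AgeGroup):
  P1: AgeGroup <- Hospital -> Dosage
Condition 1 (no descendant of AgeGroup in the set): holds — descendants of AgeGroup are {Comorbidity, Dosage, Severity}; none are in {Hospital, Treatment}.
Condition 2 (every backdoor path blocked by {Hospital, Treatment}):
  P1: blocked at fork node Hospital ∈ conditioning set.
{Hospital, Treatment} satisfies the backdoor criterion.

Yes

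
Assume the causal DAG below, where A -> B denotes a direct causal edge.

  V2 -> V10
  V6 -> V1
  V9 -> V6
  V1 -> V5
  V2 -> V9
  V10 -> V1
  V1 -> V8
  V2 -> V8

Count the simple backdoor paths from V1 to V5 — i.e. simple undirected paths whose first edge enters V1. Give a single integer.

A backdoor path from V1 to V5 is any simple undirected path whose first edge points into V1 (i.e. leaves V1 via a parent).
Parents of V1: {V10, V6}.
No simple path from any parent of V1 reaches V5 without revisiting V1, so there are no backdoor paths.

0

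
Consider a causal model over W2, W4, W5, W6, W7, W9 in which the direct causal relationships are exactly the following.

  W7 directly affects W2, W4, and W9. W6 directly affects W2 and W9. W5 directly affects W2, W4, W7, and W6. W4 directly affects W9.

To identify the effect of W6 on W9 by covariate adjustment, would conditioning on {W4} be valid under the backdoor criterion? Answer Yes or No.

Backdoor paths from W6 to W9 (paths whose first edge points into W6):
  P1: W6 <- W5 -> W7 -> W4 -> W9
  P2: W6 <- W5 -> W7 -> W9
  P3: W6 <- W5 -> W4 <- W7 -> W9
  P4: W6 <- W5 -> W4 -> W9
  P5: W6 <- W5 -> W2 <- W7 -> W4 -> W9
  P6: W6 <- W5 -> W2 <- W7 -> W9
Condition 1 (no descendant of W6 in the set): holds — descendants of W6 are {W2, W9}; none are in {W4}.
Condition 2 (every backdoor path blocked by {W4}):
  P1: blocked at chain node W4 ∈ conditioning set.
  P2: open — no interior node is in the conditioning set.
  P3: open — collider(s) W4 are conditioned on (or have a conditioned descendant) and no non-collider on the path is in the set.
  P4: blocked at chain node W4 ∈ conditioning set.
  P5: blocked at collider W2 (neither it nor any descendant is in the conditioning set).
  P6: blocked at collider W2 (neither it nor any descendant is in the conditioning set).
{W4} does not satisfy the backdoor criterion.

No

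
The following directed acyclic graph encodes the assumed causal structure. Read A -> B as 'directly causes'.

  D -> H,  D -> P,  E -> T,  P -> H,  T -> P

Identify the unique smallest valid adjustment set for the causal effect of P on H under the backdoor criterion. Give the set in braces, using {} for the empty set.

Variables eligible for adjustment (non-descendants of P, excluding P and H): {D, E, T}.
Backdoor paths from P to H:
  P1: P <- D -> H
The empty set is not sufficient: P1 (P <- D -> H) has no collider blocking it and no conditioned non-collider, so it is open.
Try {D}:
  P1: blocked at fork node D ∈ conditioning set.
{D} contains no descendant of P and blocks every backdoor path.
No other singleton works — e.g. {E} leaves P1 open — so {D} is the unique smallest valid adjustment set.

{D}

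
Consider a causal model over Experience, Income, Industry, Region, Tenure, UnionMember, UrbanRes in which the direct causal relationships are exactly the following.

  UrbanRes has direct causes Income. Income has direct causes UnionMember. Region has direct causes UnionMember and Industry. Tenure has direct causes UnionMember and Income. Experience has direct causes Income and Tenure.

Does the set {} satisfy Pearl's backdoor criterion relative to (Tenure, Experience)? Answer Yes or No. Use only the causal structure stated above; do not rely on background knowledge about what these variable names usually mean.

Backdoor paths from Tenure to Experience (paths whose first edge points into Tenure):
  P1: Tenure <- UnionMember -> Income -> Experience
  P2: Tenure <- Income -> Experience
Condition 1 (no descendant of Tenure in the set): holds — descendants of Tenure are {Experience}; none are in {}.
Condition 2 (every backdoor path blocked by {}):
  P1: open — no interior node is in the conditioning set.
  P2: open — no interior node is in the conditioning set.
{} does not satisfy the backdoor criterion.

No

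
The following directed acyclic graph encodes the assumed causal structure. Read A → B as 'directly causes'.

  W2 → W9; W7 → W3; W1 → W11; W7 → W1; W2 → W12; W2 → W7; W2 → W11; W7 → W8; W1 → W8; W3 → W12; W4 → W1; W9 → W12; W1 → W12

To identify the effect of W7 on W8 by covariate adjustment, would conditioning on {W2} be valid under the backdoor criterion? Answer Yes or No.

Backdoor paths from W7 to W8 (paths whose first edge points into W7):
  P1: W7 <- W2 -> W9 -> W12 <- W1 -> W8
  P2: W7 <- W2 -> W11 <- W1 -> W8
  P3: W7 <- W2 -> W12 <- W1 -> W8
Condition 1 (no descendant of W7 in the set): holds — descendants of W7 are {W1, W11, W12, W3, W8}; none are in {W2}.
Condition 2 (every backdoor path blocked by {W2}):
  P1: blocked at fork node W2 ∈ conditioning set.
  P2: blocked at fork node W2 ∈ conditioning set.
  P3: blocked at fork node W2 ∈ conditioning set.
{W2} satisfies the backdoor criterion.

Yes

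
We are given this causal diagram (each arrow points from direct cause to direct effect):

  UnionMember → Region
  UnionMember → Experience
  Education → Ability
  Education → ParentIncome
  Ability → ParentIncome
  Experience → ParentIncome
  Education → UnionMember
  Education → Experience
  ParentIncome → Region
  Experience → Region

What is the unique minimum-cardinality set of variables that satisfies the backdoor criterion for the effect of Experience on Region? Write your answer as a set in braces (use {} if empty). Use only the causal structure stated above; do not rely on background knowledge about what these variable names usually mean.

Variables eligible for adjustment (non-descendants of Experience, excluding Experience and Region): {Ability, Education, UnionMember}.
Backdoor paths from Experience to Region:
  P1: Experience <- Education -> Ability -> ParentIncome -> Region
  P2: Experience <- Education -> UnionMember -> Region
  P3: Experience <- Education -> ParentIncome -> Region
  P4: Experience <- UnionMember <- Education -> Ability -> ParentIncome -> Region
  P5: Experience <- UnionMember <- Education -> ParentIncome -> Region
  P6: Experience <- UnionMember -> Region
The empty set is not sufficient: P1 (Experience <- Education -> Ability -> ParentIncome -> Region) has no collider blocking it and no conditioned non-collider, so it is open.
Try {Education, UnionMember}:
  P1: blocked at fork node Education ∈ conditioning set.
  P2: blocked at fork node Education ∈ conditioning set.
  P3: blocked at fork node Education ∈ conditioning set.
  P4: blocked at chain node UnionMember ∈ conditioning set.
  P5: blocked at chain node UnionMember ∈ conditioning set.
  P6: blocked at fork node UnionMember ∈ conditioning set.
{Education, UnionMember} contains no descendant of Experience and blocks every backdoor path.
Every element of {Education, UnionMember} is needed (dropping Education leaves P1 open; dropping UnionMember leaves P6 open), so no proper subset is valid.
Among all size-2 subsets of the eligible variables, only {Education, UnionMember} blocks every backdoor path, so it is the unique smallest valid adjustment set.

{Education, UnionMember}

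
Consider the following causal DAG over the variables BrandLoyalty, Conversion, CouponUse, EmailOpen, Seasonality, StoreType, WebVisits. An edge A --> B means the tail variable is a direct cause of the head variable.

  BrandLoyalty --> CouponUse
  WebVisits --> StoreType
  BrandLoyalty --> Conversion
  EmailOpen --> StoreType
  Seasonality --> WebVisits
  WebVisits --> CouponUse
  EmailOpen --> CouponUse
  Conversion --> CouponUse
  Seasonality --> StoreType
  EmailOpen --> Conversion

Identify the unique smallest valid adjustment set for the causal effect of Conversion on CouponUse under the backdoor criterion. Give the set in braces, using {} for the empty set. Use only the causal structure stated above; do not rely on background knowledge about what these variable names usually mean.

{BrandLoyalty, EmailOpen}

Variables eligible for adjustment (non-descendants of Conversion, excluding Conversion and CouponUse): {BrandLoyalty, EmailOpen, Seasonality, StoreType, WebVisits}.
Backdoor paths from Conversion to CouponUse:
  P1: Conversion <- EmailOpen -> StoreType <- Seasonality -> WebVisits -> CouponUse
  P2: Conversion <- EmailOpen -> StoreType <- WebVisits -> CouponUse
  P3: Conversion <- EmailOpen -> CouponUse
  P4: Conversion <- BrandLoyalty -> CouponUse
The empty set is not sufficient: P3 (Conversion <- EmailOpen -> CouponUse) has no collider blocking it and no conditioned non-collider, so it is open.
Try {BrandLoyalty, EmailOpen}:
  P1: blocked at fork node EmailOpen ∈ conditioning set.
  P2: blocked at fork node EmailOpen ∈ conditioning set.
  P3: blocked at fork node EmailOpen ∈ conditioning set.
  P4: blocked at fork node BrandLoyalty ∈ conditioning set.
{BrandLoyalty, EmailOpen} contains no descendant of Conversion and blocks every backdoor path.
Every element of {BrandLoyalty, EmailOpen} is needed (dropping BrandLoyalty leaves P4 open; dropping EmailOpen leaves P3 open), so no proper subset is valid.
Among all size-2 subsets of the eligible variables, only {BrandLoyalty, EmailOpen} blocks every backdoor path, so it is the unique smallest valid adjustment set.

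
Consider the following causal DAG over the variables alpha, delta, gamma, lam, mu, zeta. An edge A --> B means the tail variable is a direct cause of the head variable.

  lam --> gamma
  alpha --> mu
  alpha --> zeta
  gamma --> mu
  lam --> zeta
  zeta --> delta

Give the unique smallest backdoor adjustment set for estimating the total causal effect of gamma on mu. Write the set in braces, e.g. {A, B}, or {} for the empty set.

{}

Variables eligible for adjustment (non-descendants of gamma, excluding gamma and mu): {alpha, delta, lam, zeta}.
Backdoor paths from gamma to mu:
  P1: gamma <- lam -> zeta <- alpha -> mu
Each backdoor path contains an unconditioned collider, so every path is already blocked with the empty conditioning set:
  P1: blocked at collider zeta (neither it nor any descendant is in the conditioning set).
The empty set is therefore the unique smallest valid set.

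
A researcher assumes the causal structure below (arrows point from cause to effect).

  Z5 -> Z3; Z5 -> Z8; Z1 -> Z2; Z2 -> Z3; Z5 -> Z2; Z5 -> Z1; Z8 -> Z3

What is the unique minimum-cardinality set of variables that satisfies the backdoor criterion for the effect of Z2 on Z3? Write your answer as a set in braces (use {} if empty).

Variables eligible for adjustment (non-descendants of Z2, excluding Z2 and Z3): {Z1, Z5, Z8}.
Backdoor paths from Z2 to Z3:
  P1: Z2 <- Z5 -> Z8 -> Z3
  P2: Z2 <- Z5 -> Z3
  P3: Z2 <- Z1 <- Z5 -> Z8 -> Z3
  P4: Z2 <- Z1 <- Z5 -> Z3
The empty set is not sufficient: P1 (Z2 <- Z5 -> Z8 -> Z3) has no collider blocking it and no conditioned non-collider, so it is open.
Try {Z5}:
  P1: blocked at fork node Z5 ∈ conditioning set.
  P2: blocked at fork node Z5 ∈ conditioning set.
  P3: blocked at fork node Z5 ∈ conditioning set.
  P4: blocked at fork node Z5 ∈ conditioning set.
{Z5} contains no descendant of Z2 and blocks every backdoor path.
No other singleton works — e.g. {Z8} leaves P2 open — so {Z5} is the unique smallest valid adjustment set.

{Z5}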